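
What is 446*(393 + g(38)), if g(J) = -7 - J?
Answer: 155208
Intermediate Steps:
446*(393 + g(38)) = 446*(393 + (-7 - 1*38)) = 446*(393 + (-7 - 38)) = 446*(393 - 45) = 446*348 = 155208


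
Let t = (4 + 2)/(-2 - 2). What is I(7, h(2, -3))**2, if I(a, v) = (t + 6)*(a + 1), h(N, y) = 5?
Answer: 1296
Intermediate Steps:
t = -3/2 (t = 6/(-4) = 6*(-1/4) = -3/2 ≈ -1.5000)
I(a, v) = 9/2 + 9*a/2 (I(a, v) = (-3/2 + 6)*(a + 1) = 9*(1 + a)/2 = 9/2 + 9*a/2)
I(7, h(2, -3))**2 = (9/2 + (9/2)*7)**2 = (9/2 + 63/2)**2 = 36**2 = 1296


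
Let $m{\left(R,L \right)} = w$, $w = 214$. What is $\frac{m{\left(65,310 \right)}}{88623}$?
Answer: $\frac{214}{88623} \approx 0.0024147$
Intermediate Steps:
$m{\left(R,L \right)} = 214$
$\frac{m{\left(65,310 \right)}}{88623} = \frac{214}{88623}$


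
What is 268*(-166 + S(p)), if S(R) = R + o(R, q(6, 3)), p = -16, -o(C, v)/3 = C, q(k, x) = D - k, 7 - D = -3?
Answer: -35912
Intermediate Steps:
D = 10 (D = 7 - 1*(-3) = 7 + 3 = 10)
q(k, x) = 10 - k
o(C, v) = -3*C
S(R) = -2*R (S(R) = R - 3*R = -2*R)
268*(-166 + S(p)) = 268*(-166 - 2*(-16)) = 268*(-166 + 32) = 268*(-134) = -35912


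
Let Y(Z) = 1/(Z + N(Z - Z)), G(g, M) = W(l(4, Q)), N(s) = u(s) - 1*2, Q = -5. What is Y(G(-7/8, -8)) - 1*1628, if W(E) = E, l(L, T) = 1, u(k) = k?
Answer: -1629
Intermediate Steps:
N(s) = -2 + s (N(s) = s - 1*2 = s - 2 = -2 + s)
G(g, M) = 1
Y(Z) = 1/(-2 + Z) (Y(Z) = 1/(Z + (-2 + (Z - Z))) = 1/(Z + (-2 + 0)) = 1/(Z - 2) = 1/(-2 + Z))
Y(G(-7/8, -8)) - 1*1628 = 1/(-2 + 1) - 1*1628 = 1/(-1) - 1628 = -1 - 1628 = -1629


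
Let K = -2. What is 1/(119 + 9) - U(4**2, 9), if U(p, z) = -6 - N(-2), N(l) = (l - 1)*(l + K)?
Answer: 2305/128 ≈ 18.008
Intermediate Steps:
N(l) = (-1 + l)*(-2 + l) (N(l) = (l - 1)*(l - 2) = (-1 + l)*(-2 + l))
U(p, z) = -18 (U(p, z) = -6 - (2 + (-2)**2 - 3*(-2)) = -6 - (2 + 4 + 6) = -6 - 1*12 = -6 - 12 = -18)
1/(119 + 9) - U(4**2, 9) = 1/(119 + 9) - 1*(-18) = 1/128 + 18 = 2305/128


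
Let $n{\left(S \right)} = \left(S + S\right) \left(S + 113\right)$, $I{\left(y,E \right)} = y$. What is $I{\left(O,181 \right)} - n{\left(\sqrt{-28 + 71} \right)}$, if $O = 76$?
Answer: $-10 - 226 \sqrt{43} \approx -1492.0$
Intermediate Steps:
$n{\left(S \right)} = 2 S \left(113 + S\right)$
$I{\left(O,181 \right)} - n{\left(\sqrt{-28 + 71} \right)} = 76 - 2 \sqrt{-28 + 71} \left(113 + \sqrt{-28 + 71}\right) = 76 - 2 \sqrt{43} \left(113 + \sqrt{43}\right)$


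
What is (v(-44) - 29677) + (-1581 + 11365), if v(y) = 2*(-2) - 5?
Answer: -19902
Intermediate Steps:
v(y) = -9 (v(y) = -4 - 5 = -9)
(v(-44) - 29677) + (-1581 + 11365) = (-9 - 29677) + (-1581 + 11365) = -29686 + 9784 = -19902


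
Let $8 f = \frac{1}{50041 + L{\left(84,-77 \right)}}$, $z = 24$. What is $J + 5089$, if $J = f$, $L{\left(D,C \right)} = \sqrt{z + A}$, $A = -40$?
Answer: $\frac{101946988338305}{20032813576} - \frac{i}{5008203394} \approx 5089.0 - 1.9967 \cdot 10^{-10} i$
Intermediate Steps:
$L{\left(D,C \right)} = 4 i$ ($L{\left(D,C \right)} = \sqrt{24 - 40} = \sqrt{-16} = 4 i$)
$f = \frac{50041 - 4 i}{20032813576}$ ($f = \frac{1}{8 \left(50041 + 4 i\right)} = \frac{\frac{1}{2504101697} \left(50041 - 4 i\right)}{8} = \frac{50041 - 4 i}{20032813576} \approx 2.498 \cdot 10^{-6} - 1.9967 \cdot 10^{-10} i$)
$J = \frac{50041}{20032813576} - \frac{i}{5008203394} \approx 2.498 \cdot 10^{-6} - 1.9967 \cdot 10^{-10} i$
$J + 5089 = \left(\frac{50041}{20032813576} - \frac{i}{5008203394}\right) + 5089 = \frac{101946988338305}{20032813576} - \frac{i}{5008203394}$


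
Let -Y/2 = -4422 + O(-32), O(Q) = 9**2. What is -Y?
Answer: -8682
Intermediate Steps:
O(Q) = 81
Y = 8682 (Y = -2*(-4422 + 81) = -2*(-4341) = 8682)
-Y = -1*8682 = -8682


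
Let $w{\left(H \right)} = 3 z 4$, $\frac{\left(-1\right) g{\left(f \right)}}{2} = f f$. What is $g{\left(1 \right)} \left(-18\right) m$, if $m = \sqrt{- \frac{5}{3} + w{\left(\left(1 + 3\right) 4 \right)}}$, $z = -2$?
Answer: $12 i \sqrt{231} \approx 182.38 i$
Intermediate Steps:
$g{\left(f \right)} = - 2 f^{2}$ ($g{\left(f \right)} = - 2 f f = - 2 f^{2}$)
$w{\left(H \right)} = -24$ ($w{\left(H \right)} = 3 \left(-2\right) 4 = \left(-6\right) 4 = -24$)
$m = \frac{i \sqrt{231}}{3}$ ($m = \sqrt{- \frac{5}{3} - 24} = \sqrt{- \frac{77}{3}} = \frac{i \sqrt{231}}{3} \approx 5.0662 i$)
$g{\left(1 \right)} \left(-18\right) m = - 2 \cdot 1^{2} \left(-18\right) \frac{i \sqrt{231}}{3} = \left(-2\right) 1 \left(-18\right) \frac{i \sqrt{231}}{3} = \left(-2\right) \left(-18\right) \frac{i \sqrt{231}}{3} = 36 \frac{i \sqrt{231}}{3} = 12 i \sqrt{231}$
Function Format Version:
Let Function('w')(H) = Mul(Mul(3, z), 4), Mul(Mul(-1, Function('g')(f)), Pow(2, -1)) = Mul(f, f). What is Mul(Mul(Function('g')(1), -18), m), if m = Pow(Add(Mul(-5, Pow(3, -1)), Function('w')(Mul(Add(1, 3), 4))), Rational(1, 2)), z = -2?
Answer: Mul(12, I, Pow(231, Rational(1, 2))) ≈ Mul(182.38, I)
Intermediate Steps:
Function('g')(f) = Mul(-2, Pow(f, 2)) (Function('g')(f) = Mul(-2, Mul(f, f)) = Mul(-2, Pow(f, 2)))
Function('w')(H) = -24 (Function('w')(H) = Mul(Mul(3, -2), 4) = Mul(-6, 4) = -24)
m = Mul(Rational(1, 3), I, Pow(231, Rational(1, 2))) (m = Pow(Add(Mul(-5, Pow(3, -1)), -24), Rational(1, 2)) = Pow(Add(Mul(-5, Rational(1, 3)), -24), Rational(1, 2)) = Pow(Add(Rational(-5, 3), -24), Rational(1, 2)) = Pow(Rational(-77, 3), Rational(1, 2)) = Mul(Rational(1, 3), I, Pow(231, Rational(1, 2))) ≈ Mul(5.0662, I))
Mul(Mul(Function('g')(1), -18), m) = Mul(Mul(Mul(-2, Pow(1, 2)), -18), Mul(Rational(1, 3), I, Pow(231, Rational(1, 2)))) = Mul(Mul(Mul(-2, 1), -18), Mul(Rational(1, 3), I, Pow(231, Rational(1, 2)))) = Mul(Mul(-2, -18), Mul(Rational(1, 3), I, Pow(231, Rational(1, 2)))) = Mul(36, Mul(Rational(1, 3), I, Pow(231, Rational(1, 2)))) = Mul(12, I, Pow(231, Rational(1, 2)))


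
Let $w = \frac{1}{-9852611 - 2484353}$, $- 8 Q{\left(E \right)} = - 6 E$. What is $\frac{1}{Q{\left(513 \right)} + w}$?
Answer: $\frac{6168482}{2373323449} \approx 0.0025991$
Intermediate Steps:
$Q{\left(E \right)} = \frac{3 E}{4}$ ($Q{\left(E \right)} = - \frac{\left(-6\right) E}{8} = \frac{3 E}{4}$)
$w = - \frac{1}{12336964}$ ($w = \frac{1}{-12336964} = - \frac{1}{12336964} \approx -8.1057 \cdot 10^{-8}$)
$\frac{1}{Q{\left(513 \right)} + w} = \frac{1}{\frac{3}{4} \cdot 513 - \frac{1}{12336964}} = \frac{1}{\frac{1539}{4} - \frac{1}{12336964}} = \frac{1}{\frac{2373323449}{6168482}} = \frac{6168482}{2373323449}$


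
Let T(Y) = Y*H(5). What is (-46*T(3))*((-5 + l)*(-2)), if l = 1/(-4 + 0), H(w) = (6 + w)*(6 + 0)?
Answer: -95634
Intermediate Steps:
H(w) = 36 + 6*w (H(w) = (6 + w)*6 = 36 + 6*w)
T(Y) = 66*Y (T(Y) = Y*(36 + 6*5) = Y*(36 + 30) = Y*66 = 66*Y)
l = -¼ (l = 1/(-4) = -¼ ≈ -0.25000)
(-46*T(3))*((-5 + l)*(-2)) = (-3036*3)*((-5 - ¼)*(-2)) = (-46*198)*(-21/4*(-2)) = -9108*21/2 = -95634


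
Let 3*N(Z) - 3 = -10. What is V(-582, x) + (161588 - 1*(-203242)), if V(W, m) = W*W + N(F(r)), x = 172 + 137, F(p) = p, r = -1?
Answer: 2110655/3 ≈ 7.0355e+5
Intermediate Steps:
N(Z) = -7/3 (N(Z) = 1 + (1/3)*(-10) = 1 - 10/3 = -7/3)
x = 309
V(W, m) = -7/3 + W**2 (V(W, m) = W*W - 7/3 = W**2 - 7/3 = -7/3 + W**2)
V(-582, x) + (161588 - 1*(-203242)) = (-7/3 + (-582)**2) + (161588 - 1*(-203242)) = (-7/3 + 338724) + (161588 + 203242) = 1016165/3 + 364830 = 2110655/3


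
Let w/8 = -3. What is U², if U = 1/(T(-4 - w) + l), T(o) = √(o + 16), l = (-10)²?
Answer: 1/11236 ≈ 8.9000e-5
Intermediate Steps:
w = -24 (w = 8*(-3) = -24)
l = 100
T(o) = √(16 + o)
U = 1/106 (U = 1/(√(16 + (-4 - 1*(-24))) + 100) = 1/(√(16 + (-4 + 24)) + 100) = 1/(√(16 + 20) + 100) = 1/(√36 + 100) = 1/(6 + 100) = 1/106 ≈ 0.0094340)
U² = (1/106)² = 1/11236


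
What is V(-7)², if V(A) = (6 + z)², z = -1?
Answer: 625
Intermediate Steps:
V(A) = 25 (V(A) = (6 - 1)² = 5² = 25)
V(-7)² = 25² = 625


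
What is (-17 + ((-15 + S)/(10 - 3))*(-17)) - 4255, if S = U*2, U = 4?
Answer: -4255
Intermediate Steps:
S = 8 (S = 4*2 = 8)
(-17 + ((-15 + S)/(10 - 3))*(-17)) - 4255 = (-17 + ((-15 + 8)/(10 - 3))*(-17)) - 4255 = (-17 - 7/7*(-17)) - 4255 = (-17 - 7*1/7*(-17)) - 4255 = (-17 - 1*(-17)) - 4255 = (-17 + 17) - 4255 = 0 - 4255 = -4255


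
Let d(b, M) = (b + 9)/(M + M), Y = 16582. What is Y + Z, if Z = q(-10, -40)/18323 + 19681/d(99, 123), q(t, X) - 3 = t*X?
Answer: 20254196485/329814 ≈ 61411.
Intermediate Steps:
d(b, M) = (9 + b)/(2*M) (d(b, M) = (9 + b)/((2*M)) = (9 + b)*(1/(2*M)) = (9 + b)/(2*M))
q(t, X) = 3 + X*t (q(t, X) = 3 + t*X = 3 + X*t)
Z = 14785220737/329814 (Z = (3 - 40*(-10))/18323 + 19681/(((½)*(9 + 99)/123)) = (3 + 400)*(1/18323) + 19681/(((½)*(1/123)*108)) = 403*(1/18323) + 19681/(18/41) = 403/18323 + 19681*(41/18) = 403/18323 + 806921/18 = 14785220737/329814 ≈ 44829.)
Y + Z = 16582 + 14785220737/329814 = 20254196485/329814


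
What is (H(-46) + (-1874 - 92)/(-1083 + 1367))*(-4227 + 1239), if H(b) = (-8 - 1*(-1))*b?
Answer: -66843054/71 ≈ -9.4145e+5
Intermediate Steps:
H(b) = -7*b (H(b) = (-8 + 1)*b = -7*b)
(H(-46) + (-1874 - 92)/(-1083 + 1367))*(-4227 + 1239) = (-7*(-46) + (-1874 - 92)/(-1083 + 1367))*(-4227 + 1239) = (322 - 1966/284)*(-2988) = (322 - 1966*1/284)*(-2988) = (322 - 983/142)*(-2988) = (44741/142)*(-2988) = -66843054/71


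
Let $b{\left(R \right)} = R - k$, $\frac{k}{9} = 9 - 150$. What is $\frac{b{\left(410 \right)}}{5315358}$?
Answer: $\frac{1679}{5315358} \approx 0.00031588$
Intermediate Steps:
$k = -1269$ ($k = 9 \left(9 - 150\right) = 9 \left(-141\right) = -1269$)
$b{\left(R \right)} = 1269 + R$ ($b{\left(R \right)} = R - -1269 = R + 1269 = 1269 + R$)
$\frac{b{\left(410 \right)}}{5315358} = \frac{1269 + 410}{5315358} = 1679 \cdot \frac{1}{5315358} = \frac{1679}{5315358}$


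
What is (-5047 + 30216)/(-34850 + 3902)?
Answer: -25169/30948 ≈ -0.81327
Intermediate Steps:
(-5047 + 30216)/(-34850 + 3902) = 25169/(-30948) = 25169*(-1/30948) = -25169/30948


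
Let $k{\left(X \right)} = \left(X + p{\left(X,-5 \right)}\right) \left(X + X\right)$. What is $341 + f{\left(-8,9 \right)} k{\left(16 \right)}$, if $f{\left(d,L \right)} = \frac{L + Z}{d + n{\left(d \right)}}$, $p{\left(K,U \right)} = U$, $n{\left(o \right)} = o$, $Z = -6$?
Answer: $275$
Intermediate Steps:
$k{\left(X \right)} = 2 X \left(-5 + X\right)$ ($k{\left(X \right)} = \left(X - 5\right) \left(X + X\right) = \left(-5 + X\right) 2 X = 2 X \left(-5 + X\right)$)
$f{\left(d,L \right)} = \frac{-6 + L}{2 d}$ ($f{\left(d,L \right)} = \frac{L - 6}{d + d} = \frac{-6 + L}{2 d}$)
$341 + f{\left(-8,9 \right)} k{\left(16 \right)} = 341 + \frac{-6 + 9}{2 \left(-8\right)} 2 \cdot 16 \left(-5 + 16\right) = 341 + \frac{1}{2} \left(- \frac{1}{8}\right) 3 \cdot 2 \cdot 16 \cdot 11 = 341 - 66 = 275$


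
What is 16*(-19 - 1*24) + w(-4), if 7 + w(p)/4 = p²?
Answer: -652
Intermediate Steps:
w(p) = -28 + 4*p²
16*(-19 - 1*24) + w(-4) = 16*(-19 - 1*24) + (-28 + 4*(-4)²) = 16*(-19 - 24) + (-28 + 4*16) = 16*(-43) + (-28 + 64) = -688 + 36 = -652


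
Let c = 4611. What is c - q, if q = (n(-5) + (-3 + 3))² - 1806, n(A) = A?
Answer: 6392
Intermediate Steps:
q = -1781 (q = (-5 + (-3 + 3))² - 1806 = (-5 + 0)² - 1806 = (-5)² - 1806 = 25 - 1806 = -1781)
c - q = 4611 - 1*(-1781) = 4611 + 1781 = 6392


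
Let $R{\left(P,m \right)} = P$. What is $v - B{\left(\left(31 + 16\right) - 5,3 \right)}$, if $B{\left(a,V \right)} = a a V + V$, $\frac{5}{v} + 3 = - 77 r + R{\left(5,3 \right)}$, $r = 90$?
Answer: $- \frac{36683765}{6928} \approx -5295.0$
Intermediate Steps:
$v = - \frac{5}{6928}$ ($v = \frac{5}{-3 + \left(\left(-77\right) 90 + 5\right)} = \frac{5}{-3 + \left(-6930 + 5\right)} = \frac{5}{-3 - 6925} = \frac{5}{-6928} = 5 \left(- \frac{1}{6928}\right) = - \frac{5}{6928} \approx -0.00072171$)
$B{\left(a,V \right)} = V + V a^{2}$ ($B{\left(a,V \right)} = a^{2} V + V = V a^{2} + V = V + V a^{2}$)
$v - B{\left(\left(31 + 16\right) - 5,3 \right)} = - \frac{5}{6928} - 3 \left(1 + \left(\left(31 + 16\right) - 5\right)^{2}\right) = - \frac{5}{6928} - 3 \left(1 + \left(47 - 5\right)^{2}\right) = - \frac{5}{6928} - 3 \left(1 + 42^{2}\right) = - \frac{5}{6928} - 3 \left(1 + 1764\right) = - \frac{5}{6928} - 3 \cdot 1765 = - \frac{5}{6928} - 5295 = - \frac{36683765}{6928}$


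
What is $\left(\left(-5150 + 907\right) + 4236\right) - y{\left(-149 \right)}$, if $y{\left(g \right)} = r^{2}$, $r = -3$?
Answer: $-16$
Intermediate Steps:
$y{\left(g \right)} = 9$ ($y{\left(g \right)} = \left(-3\right)^{2} = 9$)
$\left(\left(-5150 + 907\right) + 4236\right) - y{\left(-149 \right)} = \left(\left(-5150 + 907\right) + 4236\right) - 9 = \left(-4243 + 4236\right) - 9 = -7 - 9 = -16$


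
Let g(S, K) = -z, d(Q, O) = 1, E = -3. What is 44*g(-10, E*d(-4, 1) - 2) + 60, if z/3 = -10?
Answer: 1380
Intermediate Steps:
z = -30 (z = 3*(-10) = -30)
g(S, K) = 30 (g(S, K) = -1*(-30) = 30)
44*g(-10, E*d(-4, 1) - 2) + 60 = 44*30 + 60 = 1320 + 60 = 1380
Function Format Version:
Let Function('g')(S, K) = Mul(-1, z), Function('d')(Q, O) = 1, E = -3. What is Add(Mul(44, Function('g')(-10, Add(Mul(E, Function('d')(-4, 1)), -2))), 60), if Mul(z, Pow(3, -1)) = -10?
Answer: 1380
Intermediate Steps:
z = -30 (z = Mul(3, -10) = -30)
Function('g')(S, K) = 30 (Function('g')(S, K) = Mul(-1, -30) = 30)
Add(Mul(44, Function('g')(-10, Add(Mul(E, Function('d')(-4, 1)), -2))), 60) = Add(Mul(44, 30), 60) = Add(1320, 60) = 1380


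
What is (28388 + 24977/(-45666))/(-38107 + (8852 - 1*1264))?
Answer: -1296341431/1393680654 ≈ -0.93016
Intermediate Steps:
(28388 + 24977/(-45666))/(-38107 + (8852 - 1*1264)) = (28388 + 24977*(-1/45666))/(-38107 + (8852 - 1264)) = (28388 - 24977/45666)/(-38107 + 7588) = (1296341431/45666)/(-30519) = (1296341431/45666)*(-1/30519) = -1296341431/1393680654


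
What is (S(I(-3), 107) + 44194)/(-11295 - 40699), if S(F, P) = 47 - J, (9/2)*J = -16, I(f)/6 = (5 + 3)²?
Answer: -398201/467946 ≈ -0.85096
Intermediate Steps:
I(f) = 384 (I(f) = 6*(5 + 3)² = 6*8² = 6*64 = 384)
J = -32/9 (J = (2/9)*(-16) = -32/9 ≈ -3.5556)
S(F, P) = 455/9 (S(F, P) = 47 - 1*(-32/9) = 47 + 32/9 = 455/9)
(S(I(-3), 107) + 44194)/(-11295 - 40699) = (455/9 + 44194)/(-11295 - 40699) = (398201/9)/(-51994) = (398201/9)*(-1/51994) = -398201/467946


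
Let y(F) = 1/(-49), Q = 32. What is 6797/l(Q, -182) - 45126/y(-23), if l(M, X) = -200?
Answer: 442228003/200 ≈ 2.2111e+6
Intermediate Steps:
y(F) = -1/49
6797/l(Q, -182) - 45126/y(-23) = 6797/(-200) - 45126/(-1/49) = 6797*(-1/200) - 45126*(-49) = -6797/200 + 2211174 = 442228003/200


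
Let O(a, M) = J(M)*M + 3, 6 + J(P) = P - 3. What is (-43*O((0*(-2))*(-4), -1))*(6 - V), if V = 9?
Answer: 1677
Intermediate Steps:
J(P) = -9 + P (J(P) = -6 + (P - 3) = -6 + (-3 + P) = -9 + P)
O(a, M) = 3 + M*(-9 + M) (O(a, M) = (-9 + M)*M + 3 = M*(-9 + M) + 3 = 3 + M*(-9 + M))
(-43*O((0*(-2))*(-4), -1))*(6 - V) = (-43*(3 - (-9 - 1)))*(6 - 1*9) = (-43*(3 - 1*(-10)))*(6 - 9) = -43*(3 + 10)*(-3) = -43*13*(-3) = -559*(-3) = 1677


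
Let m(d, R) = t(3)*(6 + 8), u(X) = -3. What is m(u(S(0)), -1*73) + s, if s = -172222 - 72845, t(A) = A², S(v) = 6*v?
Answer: -244941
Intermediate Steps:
m(d, R) = 126 (m(d, R) = 3²*(6 + 8) = 9*14 = 126)
s = -245067
m(u(S(0)), -1*73) + s = 126 - 245067 = -244941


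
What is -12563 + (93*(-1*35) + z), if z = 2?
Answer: -15816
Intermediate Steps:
-12563 + (93*(-1*35) + z) = -12563 + (93*(-1*35) + 2) = -12563 + (93*(-35) + 2) = -12563 + (-3255 + 2) = -12563 - 3253 = -15816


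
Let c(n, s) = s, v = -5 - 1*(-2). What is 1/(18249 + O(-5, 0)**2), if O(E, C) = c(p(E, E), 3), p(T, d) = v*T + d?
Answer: 1/18258 ≈ 5.4770e-5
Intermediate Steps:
v = -3 (v = -5 + 2 = -3)
p(T, d) = d - 3*T (p(T, d) = -3*T + d = d - 3*T)
O(E, C) = 3
1/(18249 + O(-5, 0)**2) = 1/(18249 + 3**2) = 1/(18249 + 9) = 1/18258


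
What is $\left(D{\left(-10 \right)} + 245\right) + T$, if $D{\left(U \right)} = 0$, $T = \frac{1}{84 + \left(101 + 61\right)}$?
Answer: $\frac{60271}{246} \approx 245.0$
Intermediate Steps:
$T = \frac{1}{246}$ ($T = \frac{1}{84 + 162} = \frac{1}{246} \approx 0.004065$)
$\left(D{\left(-10 \right)} + 245\right) + T = \left(0 + 245\right) + \frac{1}{246} = 245 + \frac{1}{246} = \frac{60271}{246}$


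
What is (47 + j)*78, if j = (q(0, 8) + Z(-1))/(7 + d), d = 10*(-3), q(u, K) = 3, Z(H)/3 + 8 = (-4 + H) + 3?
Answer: 86424/23 ≈ 3757.6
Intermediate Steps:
Z(H) = -27 + 3*H (Z(H) = -24 + 3*((-4 + H) + 3) = -24 + 3*(-1 + H) = -24 + (-3 + 3*H) = -27 + 3*H)
d = -30
j = 27/23 (j = (3 + (-27 + 3*(-1)))/(7 - 30) = (3 + (-27 - 3))/(-23) = (3 - 30)*(-1/23) = -27*(-1/23) = 27/23 ≈ 1.1739)
(47 + j)*78 = (47 + 27/23)*78 = (1108/23)*78 = 86424/23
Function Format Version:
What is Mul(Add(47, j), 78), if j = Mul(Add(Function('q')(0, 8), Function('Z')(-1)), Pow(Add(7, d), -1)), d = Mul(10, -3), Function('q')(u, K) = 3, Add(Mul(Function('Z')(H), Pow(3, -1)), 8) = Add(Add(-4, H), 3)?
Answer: Rational(86424, 23) ≈ 3757.6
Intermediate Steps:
Function('Z')(H) = Add(-27, Mul(3, H)) (Function('Z')(H) = Add(-24, Mul(3, Add(Add(-4, H), 3))) = Add(-24, Mul(3, Add(-1, H))) = Add(-24, Add(-3, Mul(3, H))) = Add(-27, Mul(3, H)))
d = -30
j = Rational(27, 23) (j = Mul(Add(3, Add(-27, Mul(3, -1))), Pow(Add(7, -30), -1)) = Mul(Add(3, Add(-27, -3)), Pow(-23, -1)) = Mul(Add(3, -30), Rational(-1, 23)) = Mul(-27, Rational(-1, 23)) = Rational(27, 23) ≈ 1.1739)
Mul(Add(47, j), 78) = Mul(Add(47, Rational(27, 23)), 78) = Mul(Rational(1108, 23), 78) = Rational(86424, 23)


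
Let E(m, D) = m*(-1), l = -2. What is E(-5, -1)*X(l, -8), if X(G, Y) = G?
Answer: -10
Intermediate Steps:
E(m, D) = -m
E(-5, -1)*X(l, -8) = -1*(-5)*(-2) = 5*(-2) = -10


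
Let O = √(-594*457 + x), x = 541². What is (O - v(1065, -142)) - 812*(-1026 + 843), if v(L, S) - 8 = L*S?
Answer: 299818 + √21223 ≈ 2.9996e+5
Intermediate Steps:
x = 292681
v(L, S) = 8 + L*S
O = √21223 (O = √(-594*457 + 292681) = √(-271458 + 292681) = √21223 ≈ 145.68)
(O - v(1065, -142)) - 812*(-1026 + 843) = (√21223 - (8 + 1065*(-142))) - 812*(-1026 + 843) = (√21223 - (8 - 151230)) - 812*(-183) = (√21223 - 1*(-151222)) - 1*(-148596) = (√21223 + 151222) + 148596 = (151222 + √21223) + 148596 = 299818 + √21223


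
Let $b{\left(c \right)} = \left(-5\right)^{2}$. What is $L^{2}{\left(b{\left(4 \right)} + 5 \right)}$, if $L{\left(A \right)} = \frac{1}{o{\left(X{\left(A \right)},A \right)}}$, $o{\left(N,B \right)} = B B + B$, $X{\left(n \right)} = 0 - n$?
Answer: $\frac{1}{864900} \approx 1.1562 \cdot 10^{-6}$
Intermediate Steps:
$X{\left(n \right)} = - n$
$b{\left(c \right)} = 25$
$o{\left(N,B \right)} = B + B^{2}$ ($o{\left(N,B \right)} = B^{2} + B = B + B^{2}$)
$L{\left(A \right)} = \frac{1}{A \left(1 + A\right)}$
$L^{2}{\left(b{\left(4 \right)} + 5 \right)} = \left(\frac{1}{\left(25 + 5\right) \left(1 + \left(25 + 5\right)\right)}\right)^{2} = \left(\frac{1}{30 \left(1 + 30\right)}\right)^{2} = \left(\frac{1}{30 \cdot 31}\right)^{2} = \left(\frac{1}{30} \cdot \frac{1}{31}\right)^{2} = \left(\frac{1}{930}\right)^{2} = \frac{1}{864900}$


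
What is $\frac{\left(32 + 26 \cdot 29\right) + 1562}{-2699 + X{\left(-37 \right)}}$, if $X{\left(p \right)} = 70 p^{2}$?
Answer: $\frac{2348}{93131} \approx 0.025212$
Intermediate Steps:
$\frac{\left(32 + 26 \cdot 29\right) + 1562}{-2699 + X{\left(-37 \right)}} = \frac{\left(32 + 26 \cdot 29\right) + 1562}{-2699 + 70 \left(-37\right)^{2}} = \frac{\left(32 + 754\right) + 1562}{-2699 + 70 \cdot 1369} = \frac{786 + 1562}{-2699 + 95830} = \frac{2348}{93131}$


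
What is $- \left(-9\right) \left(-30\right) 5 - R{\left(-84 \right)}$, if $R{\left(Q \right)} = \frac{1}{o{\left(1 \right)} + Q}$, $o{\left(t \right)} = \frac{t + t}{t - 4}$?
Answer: $- \frac{342897}{254} \approx -1350.0$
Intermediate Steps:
$o{\left(t \right)} = \frac{2 t}{-4 + t}$
$R{\left(Q \right)} = \frac{1}{- \frac{2}{3} + Q}$ ($R{\left(Q \right)} = \frac{1}{2 \cdot 1 \frac{1}{-4 + 1} + Q} = \frac{1}{2 \cdot 1 \frac{1}{-3} + Q} = \frac{1}{2 \cdot 1 \left(- \frac{1}{3}\right) + Q} = \frac{1}{- \frac{2}{3} + Q}$)
$- \left(-9\right) \left(-30\right) 5 - R{\left(-84 \right)} = - \left(-9\right) \left(-30\right) 5 - \frac{3}{-2 + 3 \left(-84\right)} = - 270 \cdot 5 - \frac{3}{-2 - 252} = \left(-1\right) 1350 - \frac{3}{-254} = -1350 - 3 \left(- \frac{1}{254}\right) = -1350 - - \frac{3}{254} = -1350 + \frac{3}{254} = - \frac{342897}{254}$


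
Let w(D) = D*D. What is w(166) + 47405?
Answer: 74961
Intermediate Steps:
w(D) = D²
w(166) + 47405 = 166² + 47405 = 27556 + 47405 = 74961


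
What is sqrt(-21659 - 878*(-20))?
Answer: I*sqrt(4099) ≈ 64.023*I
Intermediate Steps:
sqrt(-21659 - 878*(-20)) = sqrt(-21659 + 17560) = sqrt(-4099) = I*sqrt(4099)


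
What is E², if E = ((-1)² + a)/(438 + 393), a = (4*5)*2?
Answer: 1681/690561 ≈ 0.0024343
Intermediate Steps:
a = 40 (a = 20*2 = 40)
E = 41/831 (E = ((-1)² + 40)/(438 + 393) = (1 + 40)/831 = 41*(1/831) = 41/831 ≈ 0.049338)
E² = (41/831)² = 1681/690561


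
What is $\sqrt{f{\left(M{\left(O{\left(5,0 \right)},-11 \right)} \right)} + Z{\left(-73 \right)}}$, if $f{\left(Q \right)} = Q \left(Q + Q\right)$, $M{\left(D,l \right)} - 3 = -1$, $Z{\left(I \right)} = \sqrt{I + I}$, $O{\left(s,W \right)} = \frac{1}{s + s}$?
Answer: $\sqrt{8 + i \sqrt{146}} \approx 3.3535 + 1.8016 i$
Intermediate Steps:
$O{\left(s,W \right)} = \frac{1}{2 s}$
$Z{\left(I \right)} = \sqrt{2} \sqrt{I}$ ($Z{\left(I \right)} = \sqrt{2 I} = \sqrt{2} \sqrt{I}$)
$M{\left(D,l \right)} = 2$ ($M{\left(D,l \right)} = 3 - 1 = 2$)
$f{\left(Q \right)} = 2 Q^{2}$ ($f{\left(Q \right)} = Q 2 Q = 2 Q^{2}$)
$\sqrt{f{\left(M{\left(O{\left(5,0 \right)},-11 \right)} \right)} + Z{\left(-73 \right)}} = \sqrt{2 \cdot 2^{2} + \sqrt{2} \sqrt{-73}} = \sqrt{2 \cdot 4 + \sqrt{2} i \sqrt{73}} = \sqrt{8 + i \sqrt{146}}$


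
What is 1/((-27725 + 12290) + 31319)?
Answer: 1/15884 ≈ 6.2956e-5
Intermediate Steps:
1/((-27725 + 12290) + 31319) = 1/(-15435 + 31319) = 1/15884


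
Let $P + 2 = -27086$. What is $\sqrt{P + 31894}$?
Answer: $3 \sqrt{534} \approx 69.325$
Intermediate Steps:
$P = -27088$ ($P = -2 - 27086 = -27088$)
$\sqrt{P + 31894} = \sqrt{-27088 + 31894} = \sqrt{4806} = 3 \sqrt{534}$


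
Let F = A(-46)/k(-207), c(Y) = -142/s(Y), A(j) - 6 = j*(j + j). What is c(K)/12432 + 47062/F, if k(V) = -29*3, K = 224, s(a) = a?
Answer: -2850484498097/2950461696 ≈ -966.11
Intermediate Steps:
A(j) = 6 + 2*j² (A(j) = 6 + j*(j + j) = 6 + j*(2*j) = 6 + 2*j²)
c(Y) = -142/Y
k(V) = -87
F = -4238/87 (F = (6 + 2*(-46)²)/(-87) = (6 + 2*2116)*(-1/87) = (6 + 4232)*(-1/87) = 4238*(-1/87) = -4238/87 ≈ -48.713)
c(K)/12432 + 47062/F = -142/224/12432 + 47062/(-4238/87) = -142*1/224*(1/12432) + 47062*(-87/4238) = -71/112*1/12432 - 2047197/2119 = -71/1392384 - 2047197/2119 = -2850484498097/2950461696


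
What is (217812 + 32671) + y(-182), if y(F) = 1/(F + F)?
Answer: 91175811/364 ≈ 2.5048e+5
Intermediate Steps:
y(F) = 1/(2*F)
(217812 + 32671) + y(-182) = (217812 + 32671) + (½)/(-182) = 250483 + (½)*(-1/182) = 250483 - 1/364 = 91175811/364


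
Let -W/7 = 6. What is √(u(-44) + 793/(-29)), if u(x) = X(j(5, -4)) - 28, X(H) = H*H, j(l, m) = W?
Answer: √1436979/29 ≈ 41.336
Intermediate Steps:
W = -42 (W = -7*6 = -42)
j(l, m) = -42
X(H) = H²
u(x) = 1736 (u(x) = (-42)² - 28 = 1764 - 28 = 1736)
√(u(-44) + 793/(-29)) = √(1736 + 793/(-29)) = √(1736 + 793*(-1/29)) = √(1736 - 793/29) = √(49551/29) = √1436979/29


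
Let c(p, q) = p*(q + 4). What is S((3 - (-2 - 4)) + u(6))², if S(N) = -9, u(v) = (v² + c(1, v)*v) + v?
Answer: 81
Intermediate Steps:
c(p, q) = p*(4 + q)
u(v) = v + v² + v*(4 + v) (u(v) = (v² + (1*(4 + v))*v) + v = (v² + (4 + v)*v) + v = (v² + v*(4 + v)) + v = v + v² + v*(4 + v))
S((3 - (-2 - 4)) + u(6))² = (-9)² = 81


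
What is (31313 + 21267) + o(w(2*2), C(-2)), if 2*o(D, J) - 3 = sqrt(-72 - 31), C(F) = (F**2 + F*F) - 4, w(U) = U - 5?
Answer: 105163/2 + I*sqrt(103)/2 ≈ 52582.0 + 5.0744*I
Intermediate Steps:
w(U) = -5 + U
C(F) = -4 + 2*F**2 (C(F) = (F**2 + F**2) - 4 = 2*F**2 - 4 = -4 + 2*F**2)
o(D, J) = 3/2 + I*sqrt(103)/2 (o(D, J) = 3/2 + sqrt(-72 - 31)/2 = 3/2 + sqrt(-103)/2 = 3/2 + (I*sqrt(103))/2 = 3/2 + I*sqrt(103)/2)
(31313 + 21267) + o(w(2*2), C(-2)) = (31313 + 21267) + (3/2 + I*sqrt(103)/2) = 52580 + (3/2 + I*sqrt(103)/2) = 105163/2 + I*sqrt(103)/2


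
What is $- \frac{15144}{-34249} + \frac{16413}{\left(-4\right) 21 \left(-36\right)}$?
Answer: $\frac{202641431}{34522992} \approx 5.8698$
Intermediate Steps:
$- \frac{15144}{-34249} + \frac{16413}{\left(-4\right) 21 \left(-36\right)} = \left(-15144\right) \left(- \frac{1}{34249}\right) + \frac{16413}{\left(-84\right) \left(-36\right)} = \frac{15144}{34249} + \frac{16413}{3024} = \frac{15144}{34249} + 16413 \cdot \frac{1}{3024} = \frac{15144}{34249} + \frac{5471}{1008} = \frac{202641431}{34522992}$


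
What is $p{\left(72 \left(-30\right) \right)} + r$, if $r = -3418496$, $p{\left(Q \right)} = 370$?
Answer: $-3418126$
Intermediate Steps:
$p{\left(72 \left(-30\right) \right)} + r = 370 - 3418496 = -3418126$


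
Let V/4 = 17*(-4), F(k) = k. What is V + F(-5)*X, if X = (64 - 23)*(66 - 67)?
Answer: -67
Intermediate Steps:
X = -41 (X = 41*(-1) = -41)
V = -272 (V = 4*(17*(-4)) = 4*(-68) = -272)
V + F(-5)*X = -272 - 5*(-41) = -272 + 205 = -67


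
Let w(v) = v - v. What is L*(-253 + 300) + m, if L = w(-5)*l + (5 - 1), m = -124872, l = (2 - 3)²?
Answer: -124684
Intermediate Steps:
l = 1 (l = (-1)² = 1)
w(v) = 0
L = 4 (L = 0*1 + (5 - 1) = 0 + 4 = 4)
L*(-253 + 300) + m = 4*(-253 + 300) - 124872 = 4*47 - 124872 = 188 - 124872 = -124684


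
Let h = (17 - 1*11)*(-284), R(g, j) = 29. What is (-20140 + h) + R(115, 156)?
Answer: -21815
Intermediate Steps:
h = -1704 (h = (17 - 11)*(-284) = 6*(-284) = -1704)
(-20140 + h) + R(115, 156) = (-20140 - 1704) + 29 = -21844 + 29 = -21815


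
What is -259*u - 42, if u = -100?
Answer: 25858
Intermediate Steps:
-259*u - 42 = -259*(-100) - 42 = 25900 - 42 = 25858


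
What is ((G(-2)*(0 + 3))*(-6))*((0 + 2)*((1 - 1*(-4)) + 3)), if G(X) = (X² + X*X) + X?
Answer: -1728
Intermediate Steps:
G(X) = X + 2*X² (G(X) = (X² + X²) + X = 2*X² + X = X + 2*X²)
((G(-2)*(0 + 3))*(-6))*((0 + 2)*((1 - 1*(-4)) + 3)) = (((-2*(1 + 2*(-2)))*(0 + 3))*(-6))*((0 + 2)*((1 - 1*(-4)) + 3)) = ((-2*(1 - 4)*3)*(-6))*(2*((1 + 4) + 3)) = ((-2*(-3)*3)*(-6))*(2*(5 + 3)) = ((6*3)*(-6))*(2*8) = (18*(-6))*16 = -108*16 = -1728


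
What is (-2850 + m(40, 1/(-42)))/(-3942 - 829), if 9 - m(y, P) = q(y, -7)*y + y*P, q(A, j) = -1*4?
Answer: 56281/100191 ≈ 0.56174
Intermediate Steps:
q(A, j) = -4
m(y, P) = 9 + 4*y - P*y (m(y, P) = 9 - (-4*y + y*P) = 9 - (-4*y + P*y) = 9 + (4*y - P*y) = 9 + 4*y - P*y)
(-2850 + m(40, 1/(-42)))/(-3942 - 829) = (-2850 + (9 + 4*40 - 1*40/(-42)))/(-3942 - 829) = (-2850 + (9 + 160 - 1*(-1/42)*40))/(-4771) = (-2850 + (9 + 160 + 20/21))*(-1/4771) = (-2850 + 3569/21)*(-1/4771) = -56281/21*(-1/4771) = 56281/100191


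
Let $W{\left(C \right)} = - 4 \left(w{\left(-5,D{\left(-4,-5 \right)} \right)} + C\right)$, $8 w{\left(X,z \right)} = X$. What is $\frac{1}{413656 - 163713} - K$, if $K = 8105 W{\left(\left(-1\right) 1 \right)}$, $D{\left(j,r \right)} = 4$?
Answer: $- \frac{26335244193}{499886} \approx -52683.0$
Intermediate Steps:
$w{\left(X,z \right)} = \frac{X}{8}$
$W{\left(C \right)} = \frac{5}{2} - 4 C$ ($W{\left(C \right)} = - 4 \left(\frac{1}{8} \left(-5\right) + C\right) = - 4 \left(- \frac{5}{8} + C\right) = \frac{5}{2} - 4 C$)
$K = \frac{105365}{2}$ ($K = 8105 \left(\frac{5}{2} - 4 \left(\left(-1\right) 1\right)\right) = 8105 \left(\frac{5}{2} - -4\right) = 8105 \left(\frac{5}{2} + 4\right) = 8105 \cdot \frac{13}{2} = \frac{105365}{2} \approx 52683.0$)
$\frac{1}{413656 - 163713} - K = \frac{1}{413656 - 163713} - \frac{105365}{2} = \frac{1}{249943} - \frac{105365}{2} = - \frac{26335244193}{499886}$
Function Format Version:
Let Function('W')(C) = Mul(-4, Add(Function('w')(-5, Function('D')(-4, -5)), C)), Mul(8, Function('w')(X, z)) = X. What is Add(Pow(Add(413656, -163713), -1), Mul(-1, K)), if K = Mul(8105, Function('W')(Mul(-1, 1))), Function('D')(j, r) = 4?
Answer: Rational(-26335244193, 499886) ≈ -52683.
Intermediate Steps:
Function('w')(X, z) = Mul(Rational(1, 8), X)
Function('W')(C) = Add(Rational(5, 2), Mul(-4, C)) (Function('W')(C) = Mul(-4, Add(Mul(Rational(1, 8), -5), C)) = Mul(-4, Add(Rational(-5, 8), C)) = Add(Rational(5, 2), Mul(-4, C)))
K = Rational(105365, 2) (K = Mul(8105, Add(Rational(5, 2), Mul(-4, Mul(-1, 1)))) = Mul(8105, Add(Rational(5, 2), Mul(-4, -1))) = Mul(8105, Add(Rational(5, 2), 4)) = Mul(8105, Rational(13, 2)) = Rational(105365, 2) ≈ 52683.)
Add(Pow(Add(413656, -163713), -1), Mul(-1, K)) = Add(Pow(Add(413656, -163713), -1), Mul(-1, Rational(105365, 2))) = Add(Pow(249943, -1), Rational(-105365, 2)) = Add(Rational(1, 249943), Rational(-105365, 2)) = Rational(-26335244193, 499886)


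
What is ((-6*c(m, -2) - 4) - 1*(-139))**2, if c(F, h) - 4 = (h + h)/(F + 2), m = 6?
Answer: 12996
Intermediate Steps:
c(F, h) = 4 + 2*h/(2 + F) (c(F, h) = 4 + (h + h)/(F + 2) = 4 + (2*h)/(2 + F) = 4 + 2*h/(2 + F))
((-6*c(m, -2) - 4) - 1*(-139))**2 = ((-12*(4 - 2 + 2*6)/(2 + 6) - 4) - 1*(-139))**2 = ((-12*(4 - 2 + 12)/8 - 4) + 139)**2 = ((-12*14/8 - 4) + 139)**2 = ((-6*7/2 - 4) + 139)**2 = ((-21 - 4) + 139)**2 = (-25 + 139)**2 = 114**2 = 12996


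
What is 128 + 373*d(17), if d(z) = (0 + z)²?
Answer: 107925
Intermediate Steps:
d(z) = z²
128 + 373*d(17) = 128 + 373*17² = 128 + 373*289 = 128 + 107797 = 107925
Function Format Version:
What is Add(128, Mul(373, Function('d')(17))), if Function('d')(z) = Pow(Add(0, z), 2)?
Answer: 107925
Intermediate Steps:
Function('d')(z) = Pow(z, 2)
Add(128, Mul(373, Function('d')(17))) = Add(128, Mul(373, Pow(17, 2))) = Add(128, Mul(373, 289)) = Add(128, 107797) = 107925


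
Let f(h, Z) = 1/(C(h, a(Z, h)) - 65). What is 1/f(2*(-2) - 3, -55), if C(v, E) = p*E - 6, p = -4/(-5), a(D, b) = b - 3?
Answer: -79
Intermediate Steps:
a(D, b) = -3 + b
p = ⅘ (p = -4*(-⅕) = ⅘ ≈ 0.80000)
C(v, E) = -6 + 4*E/5 (C(v, E) = 4*E/5 - 6 = -6 + 4*E/5)
f(h, Z) = 1/(-367/5 + 4*h/5) (f(h, Z) = 1/((-6 + 4*(-3 + h)/5) - 65) = 1/((-6 + (-12/5 + 4*h/5)) - 65) = 1/((-42/5 + 4*h/5) - 65) = 1/(-367/5 + 4*h/5))
1/f(2*(-2) - 3, -55) = 1/(5/(-367 + 4*(2*(-2) - 3))) = 1/(5/(-367 + 4*(-4 - 3))) = 1/(5/(-367 + 4*(-7))) = 1/(5/(-367 - 28)) = 1/(5/(-395)) = 1/(5*(-1/395)) = 1/(-1/79) = -79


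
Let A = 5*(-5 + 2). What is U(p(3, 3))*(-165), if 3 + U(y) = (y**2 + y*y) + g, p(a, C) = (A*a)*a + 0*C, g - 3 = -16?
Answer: -6011610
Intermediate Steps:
g = -13 (g = 3 - 16 = -13)
A = -15 (A = 5*(-3) = -15)
p(a, C) = -15*a**2 (p(a, C) = (-15*a)*a + 0*C = -15*a**2 + 0 = -15*a**2)
U(y) = -16 + 2*y**2 (U(y) = -3 + ((y**2 + y*y) - 13) = -3 + ((y**2 + y**2) - 13) = -3 + (2*y**2 - 13) = -3 + (-13 + 2*y**2) = -16 + 2*y**2)
U(p(3, 3))*(-165) = (-16 + 2*(-15*3**2)**2)*(-165) = (-16 + 2*(-15*9)**2)*(-165) = (-16 + 2*(-135)**2)*(-165) = (-16 + 2*18225)*(-165) = (-16 + 36450)*(-165) = 36434*(-165) = -6011610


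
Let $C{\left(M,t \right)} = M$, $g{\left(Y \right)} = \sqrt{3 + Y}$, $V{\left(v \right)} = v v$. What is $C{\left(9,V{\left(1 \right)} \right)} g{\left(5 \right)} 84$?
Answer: $1512 \sqrt{2} \approx 2138.3$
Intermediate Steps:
$V{\left(v \right)} = v^{2}$
$C{\left(9,V{\left(1 \right)} \right)} g{\left(5 \right)} 84 = 9 \sqrt{3 + 5} \cdot 84 = 9 \sqrt{8} \cdot 84 = 9 \cdot 2 \sqrt{2} \cdot 84 = 18 \sqrt{2} \cdot 84 = 1512 \sqrt{2}$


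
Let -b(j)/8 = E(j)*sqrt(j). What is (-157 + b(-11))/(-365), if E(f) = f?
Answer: 157/365 - 88*I*sqrt(11)/365 ≈ 0.43014 - 0.79962*I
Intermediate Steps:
b(j) = -8*j**(3/2) (b(j) = -8*j*sqrt(j) = -8*j**(3/2))
(-157 + b(-11))/(-365) = (-157 - (-88)*I*sqrt(11))/(-365) = (-157 - (-88)*I*sqrt(11))*(-1/365) = (-157 + 88*I*sqrt(11))*(-1/365) = 157/365 - 88*I*sqrt(11)/365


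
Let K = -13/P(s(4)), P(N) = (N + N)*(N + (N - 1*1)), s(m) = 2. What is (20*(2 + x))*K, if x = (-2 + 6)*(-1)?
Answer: 130/3 ≈ 43.333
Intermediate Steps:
P(N) = 2*N*(-1 + 2*N) (P(N) = (2*N)*(N + (N - 1)) = (2*N)*(N + (-1 + N)) = (2*N)*(-1 + 2*N) = 2*N*(-1 + 2*N))
x = -4 (x = 4*(-1) = -4)
K = -13/12 (K = -13*1/(4*(-1 + 2*2)) = -13*1/(4*(-1 + 4)) = -13/(2*2*3) = -13/12 ≈ -1.0833)
(20*(2 + x))*K = (20*(2 - 4))*(-13/12) = (20*(-2))*(-13/12) = -40*(-13/12) = 130/3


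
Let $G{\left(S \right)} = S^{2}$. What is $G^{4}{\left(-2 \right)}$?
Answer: $256$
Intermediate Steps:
$G^{4}{\left(-2 \right)} = \left(\left(-2\right)^{2}\right)^{4} = 4^{4} = 256$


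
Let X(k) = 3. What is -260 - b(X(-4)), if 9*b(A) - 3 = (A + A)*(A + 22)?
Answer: -277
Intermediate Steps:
b(A) = ⅓ + 2*A*(22 + A)/9 (b(A) = ⅓ + ((A + A)*(A + 22))/9 = ⅓ + ((2*A)*(22 + A))/9 = ⅓ + (2*A*(22 + A))/9 = ⅓ + 2*A*(22 + A)/9)
-260 - b(X(-4)) = -260 - (⅓ + (2/9)*3² + (44/9)*3) = -260 - (⅓ + (2/9)*9 + 44/3) = -260 - (⅓ + 2 + 44/3) = -260 - 1*17 = -260 - 17 = -277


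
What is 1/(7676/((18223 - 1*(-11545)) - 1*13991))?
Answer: 15777/7676 ≈ 2.0554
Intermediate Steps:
1/(7676/((18223 - 1*(-11545)) - 1*13991)) = 1/(7676/((18223 + 11545) - 13991)) = 1/(7676/(29768 - 13991)) = 1/(7676/15777) = 15777/7676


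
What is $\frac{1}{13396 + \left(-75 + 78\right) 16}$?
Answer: $\frac{1}{13444} \approx 7.4383 \cdot 10^{-5}$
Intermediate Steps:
$\frac{1}{13396 + \left(-75 + 78\right) 16} = \frac{1}{13396 + 3 \cdot 16} = \frac{1}{13396 + 48} = \frac{1}{13444}$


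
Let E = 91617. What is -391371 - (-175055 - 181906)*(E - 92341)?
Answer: -258831135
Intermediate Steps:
-391371 - (-175055 - 181906)*(E - 92341) = -391371 - (-175055 - 181906)*(91617 - 92341) = -391371 - (-356961)*(-724) = -391371 - 1*258439764 = -391371 - 258439764 = -258831135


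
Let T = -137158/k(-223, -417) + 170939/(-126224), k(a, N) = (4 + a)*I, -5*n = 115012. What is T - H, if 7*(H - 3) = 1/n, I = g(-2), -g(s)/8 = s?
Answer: 27651036233969/794820789168 ≈ 34.789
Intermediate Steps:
g(s) = -8*s
n = -115012/5 (n = -⅕*115012 = -115012/5 ≈ -23002.)
I = 16 (I = -8*(-2) = 16)
k(a, N) = 64 + 16*a (k(a, N) = (4 + a)*16 = 64 + 16*a)
T = 1044603821/27643056 (T = -137158/(64 + 16*(-223)) + 170939/(-126224) = -137158/(64 - 3568) + 170939*(-1/126224) = -137158/(-3504) - 170939/126224 = -137158*(-1/3504) - 170939/126224 = 68579/1752 - 170939/126224 = 1044603821/27643056 ≈ 37.789)
H = 2415247/805084 (H = 3 + 1/(7*(-115012/5)) = 3 + (⅐)*(-5/115012) = 3 - 5/805084 = 2415247/805084 ≈ 3.0000)
T - H = 1044603821/27643056 - 1*2415247/805084 = 1044603821/27643056 - 2415247/805084 = 27651036233969/794820789168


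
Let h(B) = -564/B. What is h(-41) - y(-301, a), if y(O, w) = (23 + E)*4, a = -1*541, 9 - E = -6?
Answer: -5668/41 ≈ -138.24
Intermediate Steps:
E = 15 (E = 9 - 1*(-6) = 9 + 6 = 15)
a = -541
y(O, w) = 152 (y(O, w) = (23 + 15)*4 = 38*4 = 152)
h(-41) - y(-301, a) = -564/(-41) - 1*152 = -564*(-1/41) - 152 = 564/41 - 152 = -5668/41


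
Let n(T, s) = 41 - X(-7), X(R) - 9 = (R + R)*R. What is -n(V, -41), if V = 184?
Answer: 66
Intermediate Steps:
X(R) = 9 + 2*R**2 (X(R) = 9 + (R + R)*R = 9 + (2*R)*R = 9 + 2*R**2)
n(T, s) = -66 (n(T, s) = 41 - (9 + 2*(-7)**2) = 41 - (9 + 2*49) = 41 - (9 + 98) = 41 - 1*107 = 41 - 107 = -66)
-n(V, -41) = -1*(-66) = 66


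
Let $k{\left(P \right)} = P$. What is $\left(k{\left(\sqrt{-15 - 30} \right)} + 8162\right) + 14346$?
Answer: $22508 + 3 i \sqrt{5} \approx 22508.0 + 6.7082 i$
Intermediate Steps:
$\left(k{\left(\sqrt{-15 - 30} \right)} + 8162\right) + 14346 = \left(\sqrt{-15 - 30} + 8162\right) + 14346 = \left(\sqrt{-45} + 8162\right) + 14346 = \left(3 i \sqrt{5} + 8162\right) + 14346 = \left(8162 + 3 i \sqrt{5}\right) + 14346 = 22508 + 3 i \sqrt{5}$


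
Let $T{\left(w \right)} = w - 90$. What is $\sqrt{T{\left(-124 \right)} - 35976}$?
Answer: $i \sqrt{36190} \approx 190.24 i$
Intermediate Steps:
$T{\left(w \right)} = -90 + w$ ($T{\left(w \right)} = w - 90 = -90 + w$)
$\sqrt{T{\left(-124 \right)} - 35976} = \sqrt{\left(-90 - 124\right) - 35976} = \sqrt{-214 - 35976} = \sqrt{-36190} = i \sqrt{36190}$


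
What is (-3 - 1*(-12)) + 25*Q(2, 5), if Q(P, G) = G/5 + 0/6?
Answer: 34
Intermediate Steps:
Q(P, G) = G/5 (Q(P, G) = G*(1/5) + 0*(1/6) = G/5 + 0 = G/5)
(-3 - 1*(-12)) + 25*Q(2, 5) = (-3 - 1*(-12)) + 25*((1/5)*5) = (-3 + 12) + 25*1 = 9 + 25 = 34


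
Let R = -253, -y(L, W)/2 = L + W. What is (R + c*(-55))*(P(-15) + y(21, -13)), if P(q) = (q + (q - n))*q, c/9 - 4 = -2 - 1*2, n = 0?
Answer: -109802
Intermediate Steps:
y(L, W) = -2*L - 2*W (y(L, W) = -2*(L + W) = -2*L - 2*W)
c = 0 (c = 36 + 9*(-2 - 1*2) = 36 + 9*(-2 - 2) = 36 + 9*(-4) = 36 - 36 = 0)
P(q) = 2*q² (P(q) = (q + (q - 1*0))*q = (q + (q + 0))*q = (q + q)*q = (2*q)*q = 2*q²)
(R + c*(-55))*(P(-15) + y(21, -13)) = (-253 + 0*(-55))*(2*(-15)² + (-2*21 - 2*(-13))) = (-253 + 0)*(2*225 + (-42 + 26)) = -253*(450 - 16) = -253*434 = -109802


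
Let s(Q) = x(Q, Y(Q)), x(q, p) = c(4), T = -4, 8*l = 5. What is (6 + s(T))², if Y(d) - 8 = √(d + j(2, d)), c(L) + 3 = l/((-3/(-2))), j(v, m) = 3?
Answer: 1681/144 ≈ 11.674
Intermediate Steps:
l = 5/8 (l = (⅛)*5 = 5/8 ≈ 0.62500)
c(L) = -31/12 (c(L) = -3 + 5/(8*((-3/(-2)))) = -3 + 5/(8*((-3*(-½)))) = -3 + 5/(8*(3/2)) = -3 + (5/8)*(⅔) = -3 + 5/12 = -31/12)
Y(d) = 8 + √(3 + d) (Y(d) = 8 + √(d + 3) = 8 + √(3 + d))
x(q, p) = -31/12
s(Q) = -31/12
(6 + s(T))² = (6 - 31/12)² = (41/12)² = 1681/144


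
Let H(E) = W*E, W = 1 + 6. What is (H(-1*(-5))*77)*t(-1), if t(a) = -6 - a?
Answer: -13475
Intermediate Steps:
W = 7
H(E) = 7*E
(H(-1*(-5))*77)*t(-1) = ((7*(-1*(-5)))*77)*(-6 - 1*(-1)) = ((7*5)*77)*(-6 + 1) = (35*77)*(-5) = 2695*(-5) = -13475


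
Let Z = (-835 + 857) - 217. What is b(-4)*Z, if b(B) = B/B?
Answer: -195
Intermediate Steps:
b(B) = 1
Z = -195 (Z = 22 - 217 = -195)
b(-4)*Z = 1*(-195) = -195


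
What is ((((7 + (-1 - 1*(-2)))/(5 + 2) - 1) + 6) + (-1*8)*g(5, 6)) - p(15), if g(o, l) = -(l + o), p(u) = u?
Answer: 554/7 ≈ 79.143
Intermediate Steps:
g(o, l) = -l - o
((((7 + (-1 - 1*(-2)))/(5 + 2) - 1) + 6) + (-1*8)*g(5, 6)) - p(15) = ((((7 + (-1 - 1*(-2)))/(5 + 2) - 1) + 6) + (-1*8)*(-1*6 - 1*5)) - 1*15 = ((((7 + (-1 + 2))/7 - 1) + 6) - 8*(-6 - 5)) - 15 = ((((7 + 1)*(⅐) - 1) + 6) - 8*(-11)) - 15 = (((8*(⅐) - 1) + 6) + 88) - 15 = (((8/7 - 1) + 6) + 88) - 15 = ((⅐ + 6) + 88) - 15 = (43/7 + 88) - 15 = 659/7 - 15 = 554/7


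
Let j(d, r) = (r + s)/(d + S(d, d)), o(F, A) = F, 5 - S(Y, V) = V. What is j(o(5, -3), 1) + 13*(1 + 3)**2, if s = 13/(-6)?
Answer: 6233/30 ≈ 207.77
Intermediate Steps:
S(Y, V) = 5 - V
s = -13/6 (s = 13*(-1/6) = -13/6 ≈ -2.1667)
j(d, r) = -13/30 + r/5 (j(d, r) = (r - 13/6)/(d + (5 - d)) = (-13/6 + r)/5 = (-13/6 + r)*(1/5) = -13/30 + r/5)
j(o(5, -3), 1) + 13*(1 + 3)**2 = (-13/30 + (1/5)*1) + 13*(1 + 3)**2 = (-13/30 + 1/5) + 13*4**2 = -7/30 + 13*16 = -7/30 + 208 = 6233/30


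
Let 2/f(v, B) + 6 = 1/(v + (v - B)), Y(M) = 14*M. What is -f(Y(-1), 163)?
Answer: 382/1147 ≈ 0.33304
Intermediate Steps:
f(v, B) = 2/(-6 + 1/(-B + 2*v)) (f(v, B) = 2/(-6 + 1/(v + (v - B))) = 2/(-6 + 1/(-B + 2*v)))
-f(Y(-1), 163) = -2*(-1*163 + 2*(14*(-1)))/(1 - 168*(-1) + 6*163) = -2*(-163 + 2*(-14))/(1 - 12*(-14) + 978) = -2*(-163 - 28)/(1 + 168 + 978) = -2*(-191)/1147 = -1*(-382/1147) = 382/1147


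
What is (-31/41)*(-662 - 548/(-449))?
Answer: 9197390/18409 ≈ 499.61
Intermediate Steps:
(-31/41)*(-662 - 548/(-449)) = (-31*1/41)*(-662 - 548*(-1/449)) = -31*(-662 + 548/449)/41 = -31/41*(-296690/449) = 9197390/18409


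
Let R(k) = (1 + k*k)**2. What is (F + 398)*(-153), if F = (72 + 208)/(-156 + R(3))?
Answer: -60129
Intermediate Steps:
R(k) = (1 + k**2)**2
F = -5 (F = (72 + 208)/(-156 + (1 + 3**2)**2) = 280/(-156 + (1 + 9)**2) = 280/(-156 + 10**2) = 280/(-156 + 100) = 280/(-56) = 280*(-1/56) = -5)
(F + 398)*(-153) = (-5 + 398)*(-153) = 393*(-153) = -60129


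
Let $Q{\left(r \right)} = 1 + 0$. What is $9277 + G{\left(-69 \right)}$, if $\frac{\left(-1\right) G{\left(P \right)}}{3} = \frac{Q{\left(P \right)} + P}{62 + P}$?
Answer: $\frac{64735}{7} \approx 9247.9$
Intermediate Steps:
$Q{\left(r \right)} = 1$
$G{\left(P \right)} = - \frac{3 \left(1 + P\right)}{62 + P}$ ($G{\left(P \right)} = - 3 \frac{1 + P}{62 + P} = - \frac{3 \left(1 + P\right)}{62 + P}$)
$9277 + G{\left(-69 \right)} = 9277 + \frac{3 \left(-1 - -69\right)}{62 - 69} = 9277 + \frac{3 \left(-1 + 69\right)}{-7} = 9277 + 3 \left(- \frac{1}{7}\right) 68 = 9277 - \frac{204}{7} = \frac{64735}{7}$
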